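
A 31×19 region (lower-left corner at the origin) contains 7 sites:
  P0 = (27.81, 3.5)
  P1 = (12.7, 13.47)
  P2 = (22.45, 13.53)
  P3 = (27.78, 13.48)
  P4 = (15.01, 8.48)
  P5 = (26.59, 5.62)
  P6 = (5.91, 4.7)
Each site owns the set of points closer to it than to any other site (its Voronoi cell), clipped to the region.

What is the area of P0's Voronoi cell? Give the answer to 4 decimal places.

1. box [0,31]×[0,19]: [(0, 0) (31, 0) (31, 19) (0, 19)]
2. ⊥bis P0·P1 via (20.255,8.485): [(14.6564, 0) (31, 0) (31, 19) (27.1931, 19)]  |A|=191.4302
3. ⊥bis P0·P2 via (25.13,8.515): [(17.6303, 4.5072) (14.6564, 0) (31, 0) (31, 11.6519)]  |A|=114.7231
4. ⊥bis P0·P3 via (27.795,8.49): [(25.0679, 8.4818) (17.6303, 4.5072) (14.6564, 0) (31, 0) (31, 8.4996)]  |A|=105.3733
5. ⊥bis P0·P4 via (21.41,5.99): [(25.0679, 8.4818) (21.6738, 6.668) (19.0795, 0) (31, 0) (31, 8.4996)]  |A|=84.7272
6. ⊥bis P0·P5 via (27.2,4.56): [(19.2761, 0) (31, 0) (31, 6.7468)]  |A|=39.5495
7. ⊥bis P0·P6 via (16.86,4.1): [(19.2761, 0) (31, 0) (31, 6.7468)]  |A|=39.5495
8. canonical 3-gon: [(19.2761, 0) (31, 0) (31, 6.7468)]
9. shoelace: 39.5495

Area of P0's cell: 39.5495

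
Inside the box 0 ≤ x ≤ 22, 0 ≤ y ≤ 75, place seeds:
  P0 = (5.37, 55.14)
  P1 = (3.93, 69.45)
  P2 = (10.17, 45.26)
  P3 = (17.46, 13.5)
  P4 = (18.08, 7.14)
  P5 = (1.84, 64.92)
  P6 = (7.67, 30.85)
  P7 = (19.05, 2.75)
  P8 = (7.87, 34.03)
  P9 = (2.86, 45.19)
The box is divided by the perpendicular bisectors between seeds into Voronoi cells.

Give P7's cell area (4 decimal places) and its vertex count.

Area of P7's cell: 72.0162 (4 vertices)

1. box [0,22]×[0,75]: [(0, 0) (22, 0) (22, 75) (0, 75)]
2. ⊥bis P7·P0 via (12.21,28.945): [(0, 25.7567) (0, 0) (22, 0) (22, 31.5014)]  |A|=629.839
3. ⊥bis P7·P1 via (11.49,36.1): [(0, 25.7567) (0, 0) (22, 0) (22, 31.5014)]  |A|=629.839
4. ⊥bis P7·P2 via (14.61,24.005): [(0, 20.9531) (0, 0) (22, 0) (22, 25.5487)]  |A|=511.5198
5. ⊥bis P7·P3 via (18.255,8.125): [(0, 5.425) (0, 0) (22, 0) (22, 8.6789)]  |A|=155.1426
6. ⊥bis P7·P4 via (18.565,4.945): [(0, 0.8429) (0, 0) (22, 0) (22, 5.704)]  |A|=72.0162
7. ⊥bis P7·P5 via (10.445,33.835): [(0, 0.8429) (0, 0) (22, 0) (22, 5.704)]  |A|=72.0162
8. ⊥bis P7·P6 via (13.36,16.8): [(0, 0.8429) (0, 0) (22, 0) (22, 5.704)]  |A|=72.0162
9. ⊥bis P7·P8 via (13.46,18.39): [(0, 0.8429) (0, 0) (22, 0) (22, 5.704)]  |A|=72.0162
10. ⊥bis P7·P9 via (10.955,23.97): [(0, 0.8429) (0, 0) (22, 0) (22, 5.704)]  |A|=72.0162
11. canonical 4-gon: [(0, 0.8429) (0, 0) (22, 0) (22, 5.704)]
12. shoelace: 72.0162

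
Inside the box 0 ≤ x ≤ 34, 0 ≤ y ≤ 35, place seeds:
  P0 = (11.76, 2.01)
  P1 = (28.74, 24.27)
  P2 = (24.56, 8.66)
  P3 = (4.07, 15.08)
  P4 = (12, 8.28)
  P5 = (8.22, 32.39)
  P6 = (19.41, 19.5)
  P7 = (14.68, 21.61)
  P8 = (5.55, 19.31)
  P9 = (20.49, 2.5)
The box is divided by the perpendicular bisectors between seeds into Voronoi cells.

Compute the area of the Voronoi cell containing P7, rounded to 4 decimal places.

Area of P7's cell: 108.2281

1. box [0,34]×[0,35]: [(0, 0) (34, 0) (34, 35) (0, 35)]
2. ⊥bis P7·P0 via (13.22,11.81): [(0, 13.7795) (34, 8.7142) (34, 35) (0, 35)]  |A|=807.6069
3. ⊥bis P7·P1 via (21.71,22.94): [(0, 13.7795) (24.123, 10.1857) (19.4284, 35) (0, 35)]  |A|=497.0017
4. ⊥bis P7·P2 via (19.62,15.135): [(0, 13.7795) (14.9283, 11.5555) (22.7368, 17.5129) (19.4284, 35) (0, 35)]  |A|=464.2654
5. ⊥bis P7·P3 via (9.375,18.345): [(0, 33.5776) (13.4149, 11.781) (14.9283, 11.5555) (22.7368, 17.5129) (19.4284, 35) (0, 35)]  |A|=331.471
6. ⊥bis P7·P4 via (13.34,14.945): [(0, 33.5776) (11.2031, 15.3746) (18.1131, 13.9854) (22.7368, 17.5129) (19.4284, 35) (0, 35)]  |A|=318.3936
7. ⊥bis P7·P5 via (11.45,27): [(6.0426, 23.7596) (11.2031, 15.3746) (18.1131, 13.9854) (22.7368, 17.5129) (19.9753, 32.1089)]  |A|=182.4802
8. ⊥bis P7·P6 via (17.045,20.555): [(6.0426, 23.7596) (11.2031, 15.3746) (14.4435, 14.7231) (20.6376, 28.6085) (19.9753, 32.1089)]  |A|=125.3646
9. ⊥bis P7·P8 via (10.115,20.46): [(8.8587, 25.4471) (11.4064, 15.3338) (14.4435, 14.7231) (20.6376, 28.6085) (19.9753, 32.1089)]  |A|=108.2281
10. ⊥bis P7·P9 via (17.585,12.055): [(8.8587, 25.4471) (11.4064, 15.3338) (14.4435, 14.7231) (20.6376, 28.6085) (19.9753, 32.1089)]  |A|=108.2281
11. canonical 5-gon: [(8.8587, 25.4471) (11.4064, 15.3338) (14.4435, 14.7231) (20.6376, 28.6085) (19.9753, 32.1089)]
12. shoelace: 108.2281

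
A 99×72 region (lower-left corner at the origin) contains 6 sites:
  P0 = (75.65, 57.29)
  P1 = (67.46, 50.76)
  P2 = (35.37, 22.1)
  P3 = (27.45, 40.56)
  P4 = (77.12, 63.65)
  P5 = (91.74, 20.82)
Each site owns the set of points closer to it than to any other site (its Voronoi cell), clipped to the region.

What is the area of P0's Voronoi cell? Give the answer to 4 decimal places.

1. box [0,99]×[0,72]: [(0, 0) (99, 0) (99, 72) (0, 72)]
2. ⊥bis P0·P1 via (71.555,54.025): [(99, 19.6032) (99, 72) (57.2233, 72)]  |A|=1094.4837
3. ⊥bis P0·P2 via (55.51,39.695): [(99, 19.6032) (99, 72) (57.2233, 72)]  |A|=1094.4837
4. ⊥bis P0·P3 via (51.55,48.925): [(99, 19.6032) (99, 72) (57.2233, 72)]  |A|=1094.4837
5. ⊥bis P0·P4 via (76.385,60.47): [(64.1642, 63.2946) (99, 19.6032) (99, 55.2429)]  |A|=620.77
6. ⊥bis P0·P5 via (83.695,39.055): [(64.1642, 63.2946) (83.5439, 38.9883) (99, 45.8073) (99, 55.2429)]  |A|=418.2633
7. canonical 4-gon: [(64.1642, 63.2946) (83.5439, 38.9883) (99, 45.8073) (99, 55.2429)]
8. shoelace: 418.2633

Area of P0's cell: 418.2633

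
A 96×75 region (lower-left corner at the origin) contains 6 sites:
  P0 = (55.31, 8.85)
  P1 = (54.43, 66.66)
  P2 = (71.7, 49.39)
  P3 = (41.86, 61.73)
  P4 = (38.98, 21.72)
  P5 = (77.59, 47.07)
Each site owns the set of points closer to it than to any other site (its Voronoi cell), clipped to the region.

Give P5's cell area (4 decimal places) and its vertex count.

Area of P5's cell: 1198.8238 (4 vertices)

1. box [0,96]×[0,75]: [(0, 0) (96, 0) (96, 75) (0, 75)]
2. ⊥bis P5·P0 via (66.45,27.96): [(0, 66.6964) (96, 10.7341) (96, 75) (0, 75)]  |A|=3483.3351
3. ⊥bis P5·P1 via (66.01,56.865): [(49.7802, 37.6775) (96, 10.7341) (96, 75) (81.3496, 75)]  |A|=1758.5743
4. ⊥bis P5·P2 via (74.645,48.23): [(66.6215, 27.86) (96, 10.7341) (96, 75) (85.1894, 75)]  |A|=1198.8238
5. ⊥bis P5·P3 via (59.725,54.4): [(66.6215, 27.86) (96, 10.7341) (96, 75) (85.1894, 75)]  |A|=1198.8238
6. ⊥bis P5·P4 via (58.285,34.395): [(66.6215, 27.86) (96, 10.7341) (96, 75) (85.1894, 75)]  |A|=1198.8238
7. canonical 4-gon: [(66.6215, 27.86) (96, 10.7341) (96, 75) (85.1894, 75)]
8. shoelace: 1198.8238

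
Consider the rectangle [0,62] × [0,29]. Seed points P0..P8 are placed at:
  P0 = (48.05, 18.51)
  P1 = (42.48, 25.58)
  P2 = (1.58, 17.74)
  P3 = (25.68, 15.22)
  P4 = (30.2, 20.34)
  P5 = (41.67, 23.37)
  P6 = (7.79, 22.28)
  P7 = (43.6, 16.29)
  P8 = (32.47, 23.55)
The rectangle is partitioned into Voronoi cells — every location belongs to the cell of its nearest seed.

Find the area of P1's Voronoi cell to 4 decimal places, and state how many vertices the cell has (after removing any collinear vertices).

1. box [0,62]×[0,29]: [(0, 0) (62, 0) (62, 29) (0, 29)]
2. ⊥bis P1·P0 via (45.265,22.045): [(0, 0) (17.2833, 0) (54.093, 29) (0, 29)]  |A|=1034.9559
3. ⊥bis P1·P2 via (22.03,21.66): [(25.0144, 6.0909) (54.093, 29) (20.623, 29)]  |A|=383.3842
4. ⊥bis P1·P3 via (34.08,20.4): [(37.0545, 15.5765) (54.093, 29) (28.7767, 29)]  |A|=169.9171
5. ⊥bis P1·P4 via (36.34,22.96): [(38.8777, 17.0129) (54.093, 29) (33.7627, 29)]  |A|=121.8511
6. ⊥bis P1·P5 via (42.075,24.475): [(34.5105, 27.2475) (46.3572, 22.9055) (54.093, 29) (33.7627, 29)]  |A|=70.7087
7. ⊥bis P1·P6 via (25.135,23.93): [(34.5105, 27.2475) (46.3572, 22.9055) (54.093, 29) (33.7627, 29)]  |A|=70.7087
8. ⊥bis P1·P7 via (43.04,20.935): [(34.5105, 27.2475) (46.3572, 22.9055) (54.093, 29) (33.7627, 29)]  |A|=70.7087
9. ⊥bis P1·P8 via (37.475,24.565): [(37.1254, 26.2891) (46.3572, 22.9055) (54.093, 29) (36.5756, 29)]  |A|=64.963
10. canonical 4-gon: [(37.1254, 26.2891) (46.3572, 22.9055) (54.093, 29) (36.5756, 29)]
11. shoelace: 64.963

Area of P1's cell: 64.9630 (4 vertices)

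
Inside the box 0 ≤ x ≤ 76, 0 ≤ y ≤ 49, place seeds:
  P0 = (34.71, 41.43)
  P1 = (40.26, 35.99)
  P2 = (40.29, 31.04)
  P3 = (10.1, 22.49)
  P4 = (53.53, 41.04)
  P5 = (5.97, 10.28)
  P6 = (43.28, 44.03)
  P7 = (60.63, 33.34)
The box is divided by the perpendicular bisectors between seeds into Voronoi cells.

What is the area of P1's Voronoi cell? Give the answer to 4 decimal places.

Area of P1's cell: 74.5133

1. box [0,76]×[0,49]: [(0, 0) (76, 0) (76, 49) (0, 49)]
2. ⊥bis P1·P0 via (37.485,38.71): [(0, 0.467) (0, 0) (76, 0) (76, 49) (47.5711, 49)]  |A|=2569.6178
3. ⊥bis P1·P2 via (40.275,33.515): [(32.3459, 33.4669) (76, 33.7315) (76, 49) (47.5711, 49)]  |A|=554.0605
4. ⊥bis P1·P3 via (25.18,29.24): [(32.3459, 33.4669) (76, 33.7315) (76, 49) (47.5711, 49)]  |A|=554.0605
5. ⊥bis P1·P4 via (46.895,38.515): [(44.2098, 45.5708) (32.3459, 33.4669) (48.7782, 33.5665)]  |A|=98.8567
6. ⊥bis P1·P5 via (23.115,23.135): [(44.2098, 45.5708) (32.3459, 33.4669) (48.7782, 33.5665)]  |A|=98.8567
7. ⊥bis P1·P6 via (41.77,40.01): [(47.086, 38.0132) (39.5694, 40.8366) (32.3459, 33.4669) (48.7782, 33.5665)]  |A|=74.5133
8. ⊥bis P1·P7 via (50.445,34.665): [(47.086, 38.0132) (39.5694, 40.8366) (32.3459, 33.4669) (48.7782, 33.5665)]  |A|=74.5133
9. canonical 4-gon: [(47.086, 38.0132) (39.5694, 40.8366) (32.3459, 33.4669) (48.7782, 33.5665)]
10. shoelace: 74.5133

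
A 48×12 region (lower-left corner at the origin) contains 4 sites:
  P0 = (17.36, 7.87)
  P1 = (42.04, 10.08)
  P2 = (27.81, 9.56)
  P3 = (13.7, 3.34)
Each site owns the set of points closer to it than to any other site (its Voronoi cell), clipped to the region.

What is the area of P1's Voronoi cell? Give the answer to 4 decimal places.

Area of P1's cell: 155.2249

1. box [0,48]×[0,12]: [(0, 0) (48, 0) (48, 12) (0, 12)]
2. ⊥bis P1·P0 via (29.7,8.975): [(30.5037, 0) (48, 0) (48, 12) (29.4291, 12)]  |A|=216.4032
3. ⊥bis P1·P2 via (34.925,9.82): [(35.2838, 0) (48, 0) (48, 12) (34.8453, 12)]  |A|=155.2249
4. ⊥bis P1·P3 via (27.87,6.71): [(35.2838, 0) (48, 0) (48, 12) (34.8453, 12)]  |A|=155.2249
5. canonical 4-gon: [(35.2838, 0) (48, 0) (48, 12) (34.8453, 12)]
6. shoelace: 155.2249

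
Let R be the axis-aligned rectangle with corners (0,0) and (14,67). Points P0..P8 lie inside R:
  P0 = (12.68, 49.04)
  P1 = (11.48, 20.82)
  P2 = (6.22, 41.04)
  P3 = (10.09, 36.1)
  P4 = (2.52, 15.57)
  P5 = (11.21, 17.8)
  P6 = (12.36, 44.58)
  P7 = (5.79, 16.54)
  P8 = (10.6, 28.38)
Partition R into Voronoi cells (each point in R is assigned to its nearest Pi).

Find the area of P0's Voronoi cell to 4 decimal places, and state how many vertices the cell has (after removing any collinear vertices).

1. box [0,14]×[0,67]: [(0, 0) (14, 0) (14, 67) (0, 67)]
2. ⊥bis P0·P1 via (12.08,34.93): [(0, 35.4437) (14, 34.8484) (14, 67) (0, 67)]  |A|=445.9558
3. ⊥bis P0·P2 via (9.45,45.04): [(0, 52.6709) (14, 41.3659) (14, 67) (0, 67)]  |A|=279.7427
4. ⊥bis P0·P3 via (11.385,42.57): [(0, 52.6709) (12.8792, 42.2709) (14, 42.0466) (14, 67) (0, 67)]  |A|=279.3613
5. ⊥bis P0·P4 via (7.6,32.305): [(0, 52.6709) (12.8792, 42.2709) (14, 42.0466) (14, 67) (0, 67)]  |A|=279.3613
6. ⊥bis P0·P5 via (11.945,33.42): [(0, 52.6709) (12.8792, 42.2709) (14, 42.0466) (14, 67) (0, 67)]  |A|=279.3613
7. ⊥bis P0·P6 via (12.52,46.81): [(0, 52.6709) (6.7449, 47.2244) (14, 46.7038) (14, 67) (0, 67)]  |A|=260.3792
8. ⊥bis P0·P7 via (9.235,32.79): [(0, 52.6709) (6.7449, 47.2244) (14, 46.7038) (14, 67) (0, 67)]  |A|=260.3792
9. ⊥bis P0·P8 via (11.64,38.71): [(0, 52.6709) (6.7449, 47.2244) (14, 46.7038) (14, 67) (0, 67)]  |A|=260.3792
10. canonical 5-gon: [(0, 52.6709) (6.7449, 47.2244) (14, 46.7038) (14, 67) (0, 67)]
11. shoelace: 260.3792

Area of P0's cell: 260.3792 (5 vertices)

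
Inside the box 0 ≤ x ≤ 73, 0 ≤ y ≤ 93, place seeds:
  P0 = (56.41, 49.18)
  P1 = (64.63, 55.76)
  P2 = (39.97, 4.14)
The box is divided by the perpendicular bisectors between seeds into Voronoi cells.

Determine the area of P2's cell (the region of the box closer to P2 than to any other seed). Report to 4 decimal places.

Area of P2's cell: 2257.6676

1. box [0,73]×[0,93]: [(0, 0) (73, 0) (73, 93) (0, 93)]
2. ⊥bis P2·P0 via (48.19,26.66): [(0, 44.2498) (0, 0) (73, 0) (73, 17.6041)]  |A|=2257.6676
3. ⊥bis P2·P1 via (52.3,29.95): [(0, 44.2498) (0, 0) (73, 0) (73, 17.6041)]  |A|=2257.6676
4. canonical 4-gon: [(0, 44.2498) (0, 0) (73, 0) (73, 17.6041)]
5. shoelace: 2257.6676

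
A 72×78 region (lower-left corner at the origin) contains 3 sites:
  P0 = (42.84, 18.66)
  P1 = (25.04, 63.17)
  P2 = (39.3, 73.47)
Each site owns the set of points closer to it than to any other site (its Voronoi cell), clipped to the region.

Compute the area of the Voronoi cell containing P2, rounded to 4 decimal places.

Area of P2's cell: 1097.6338

1. box [0,72]×[0,78]: [(0, 0) (72, 0) (72, 78) (0, 78)]
2. ⊥bis P2·P0 via (41.07,46.065): [(0, 43.4124) (72, 48.0627) (72, 78) (0, 78)]  |A|=2322.8967
3. ⊥bis P2·P1 via (32.17,68.32): [(47.925, 46.5077) (72, 48.0627) (72, 78) (25.1781, 78)]  |A|=1097.6338
4. canonical 4-gon: [(47.925, 46.5077) (72, 48.0627) (72, 78) (25.1781, 78)]
5. shoelace: 1097.6338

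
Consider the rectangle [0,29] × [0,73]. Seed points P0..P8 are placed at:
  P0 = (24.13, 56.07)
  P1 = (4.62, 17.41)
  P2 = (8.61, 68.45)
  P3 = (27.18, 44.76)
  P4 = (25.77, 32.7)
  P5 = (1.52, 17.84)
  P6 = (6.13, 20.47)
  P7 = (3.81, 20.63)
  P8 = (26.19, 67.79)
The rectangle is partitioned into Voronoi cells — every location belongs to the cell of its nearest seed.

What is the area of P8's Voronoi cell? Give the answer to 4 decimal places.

1. box [0,29]×[0,73]: [(0, 0) (29, 0) (29, 73) (0, 73)]
2. ⊥bis P8·P0 via (25.16,61.93): [(0, 66.3523) (29, 61.2551) (29, 73) (0, 73)]  |A|=266.6931
3. ⊥bis P8·P1 via (15.405,42.6): [(0, 66.3523) (29, 61.2551) (29, 73) (0, 73)]  |A|=266.6931
4. ⊥bis P8·P2 via (17.4,68.12): [(17.22, 63.3256) (29, 61.2551) (29, 73) (17.5832, 73)]  |A|=124.403
5. ⊥bis P8·P3 via (26.685,56.275): [(17.22, 63.3256) (29, 61.2551) (29, 73) (17.5832, 73)]  |A|=124.403
6. ⊥bis P8·P4 via (25.98,50.245): [(17.22, 63.3256) (29, 61.2551) (29, 73) (17.5832, 73)]  |A|=124.403
7. ⊥bis P8·P5 via (13.855,42.815): [(17.22, 63.3256) (29, 61.2551) (29, 73) (17.5832, 73)]  |A|=124.403
8. ⊥bis P8·P6 via (16.16,44.13): [(17.22, 63.3256) (29, 61.2551) (29, 73) (17.5832, 73)]  |A|=124.403
9. ⊥bis P8·P7 via (15,44.21): [(17.22, 63.3256) (29, 61.2551) (29, 73) (17.5832, 73)]  |A|=124.403
10. canonical 4-gon: [(17.22, 63.3256) (29, 61.2551) (29, 73) (17.5832, 73)]
11. shoelace: 124.403

Area of P8's cell: 124.4030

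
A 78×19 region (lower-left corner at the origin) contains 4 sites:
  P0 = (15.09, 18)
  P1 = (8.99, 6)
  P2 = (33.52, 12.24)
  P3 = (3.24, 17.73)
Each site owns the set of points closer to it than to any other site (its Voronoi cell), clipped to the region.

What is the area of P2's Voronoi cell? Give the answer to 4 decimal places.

Area of P2's cell: 1039.4978

1. box [0,78]×[0,19]: [(0, 0) (78, 0) (78, 19) (0, 19)]
2. ⊥bis P2·P0 via (24.305,15.12): [(19.5795, 0) (78, 0) (78, 19) (25.5176, 19)]  |A|=1053.5774
3. ⊥bis P2·P1 via (21.255,9.12): [(21.7821, 7.0477) (23.575, 0) (78, 0) (78, 19) (25.5176, 19)]  |A|=1039.4978
4. ⊥bis P2·P3 via (18.38,14.985): [(21.7821, 7.0477) (23.575, 0) (78, 0) (78, 19) (25.5176, 19)]  |A|=1039.4978
5. canonical 5-gon: [(21.7821, 7.0477) (23.575, 0) (78, 0) (78, 19) (25.5176, 19)]
6. shoelace: 1039.4978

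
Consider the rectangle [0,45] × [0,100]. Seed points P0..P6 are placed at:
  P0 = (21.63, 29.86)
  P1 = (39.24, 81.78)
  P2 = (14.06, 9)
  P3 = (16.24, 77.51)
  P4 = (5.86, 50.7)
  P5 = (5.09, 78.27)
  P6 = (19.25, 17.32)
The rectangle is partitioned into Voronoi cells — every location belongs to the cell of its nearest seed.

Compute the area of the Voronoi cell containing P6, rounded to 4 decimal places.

1. box [0,45]×[0,100]: [(0, 0) (45, 0) (45, 100) (0, 100)]
2. ⊥bis P6·P0 via (20.44,23.59): [(0, 27.4694) (0, 0) (45, 0) (45, 18.9287)]  |A|=1043.9562
3. ⊥bis P6·P1 via (29.245,49.55): [(0, 27.4694) (0, 0) (45, 0) (45, 18.9287)]  |A|=1043.9562
4. ⊥bis P6·P2 via (16.655,13.16): [(0, 27.4694) (0, 23.5494) (37.7516, 0) (45, 0) (45, 18.9287)]  |A|=599.4436
5. ⊥bis P6·P3 via (17.745,47.415): [(0, 27.4694) (0, 23.5494) (37.7516, 0) (45, 0) (45, 18.9287)]  |A|=599.4436
6. ⊥bis P6·P4 via (12.555,34.01): [(0, 27.4694) (0, 23.5494) (37.7516, 0) (45, 0) (45, 18.9287)]  |A|=599.4436
7. ⊥bis P6·P5 via (12.17,47.795): [(0, 27.4694) (0, 23.5494) (37.7516, 0) (45, 0) (45, 18.9287)]  |A|=599.4436
8. canonical 5-gon: [(0, 27.4694) (0, 23.5494) (37.7516, 0) (45, 0) (45, 18.9287)]
9. shoelace: 599.4436

Area of P6's cell: 599.4436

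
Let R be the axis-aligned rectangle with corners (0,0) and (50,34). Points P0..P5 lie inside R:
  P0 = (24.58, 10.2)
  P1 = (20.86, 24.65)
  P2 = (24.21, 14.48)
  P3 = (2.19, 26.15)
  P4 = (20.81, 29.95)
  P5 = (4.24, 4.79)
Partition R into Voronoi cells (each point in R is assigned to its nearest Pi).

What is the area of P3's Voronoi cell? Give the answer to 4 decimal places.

1. box [0,50]×[0,34]: [(0, 0) (50, 0) (50, 34) (0, 34)]
2. ⊥bis P3·P0 via (13.385,18.175): [(0, 0) (0.4376, 0) (24.6583, 34) (0, 34)]  |A|=426.6308
3. ⊥bis P3·P1 via (11.525,25.4): [(0, 0) (0.4376, 0) (10.6343, 14.3137) (12.2159, 34) (0, 34)]  |A|=304.1588
4. ⊥bis P3·P2 via (13.2,20.315): [(0, 0) (0.4376, 0) (8.233, 10.9428) (10.7442, 15.6811) (12.2159, 34) (0, 34)]  |A|=302.7021
5. ⊥bis P3·P4 via (11.5,28.05): [(0, 0) (0.4376, 0) (8.233, 10.9428) (10.7442, 15.6811) (11.6707, 27.2135) (10.2857, 34) (0, 34)]  |A|=296.1524
6. ⊥bis P3·P5 via (3.215,15.47): [(0, 15.1614) (10.7856, 16.1966) (11.6707, 27.2135) (10.2857, 34) (0, 34)]  |A|=203.7854
7. canonical 5-gon: [(0, 15.1614) (10.7856, 16.1966) (11.6707, 27.2135) (10.2857, 34) (0, 34)]
8. shoelace: 203.7854

Area of P3's cell: 203.7854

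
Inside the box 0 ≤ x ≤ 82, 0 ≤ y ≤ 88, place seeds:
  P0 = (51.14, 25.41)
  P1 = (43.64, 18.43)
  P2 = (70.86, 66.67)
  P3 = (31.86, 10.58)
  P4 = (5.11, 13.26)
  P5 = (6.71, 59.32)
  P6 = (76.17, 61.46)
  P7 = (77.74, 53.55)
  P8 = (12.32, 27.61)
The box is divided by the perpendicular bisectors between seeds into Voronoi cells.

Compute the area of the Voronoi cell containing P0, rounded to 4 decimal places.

1. box [0,82]×[0,88]: [(0, 0) (82, 0) (82, 88) (0, 88)]
2. ⊥bis P0·P1 via (47.39,21.92): [(0, 72.8405) (67.7902, 0) (82, 0) (82, 88) (0, 88)]  |A|=4747.0639
3. ⊥bis P0·P2 via (61,46.04): [(0, 75.1946) (0, 72.8405) (67.7902, 0) (82, 0) (82, 36.0032)]  |A|=2090.1733
4. ⊥bis P0·P3 via (41.5,17.995): [(0, 75.1946) (0, 72.8405) (67.7902, 0) (82, 0) (82, 36.0032)]  |A|=2090.1733
5. ⊥bis P0·P4 via (28.125,19.335): [(15.3121, 67.8763) (19.5453, 51.8391) (67.7902, 0) (82, 0) (82, 36.0032)]  |A|=1959.8755
6. ⊥bis P0·P5 via (28.925,42.365): [(39.5532, 56.2904) (28.6716, 42.0329) (67.7902, 0) (82, 0) (82, 36.0032)]  |A|=1671.6066
7. ⊥bis P0·P6 via (63.655,43.435): [(57.4801, 47.7223) (39.5532, 56.2904) (28.6716, 42.0329) (67.7902, 0) (82, 0) (82, 30.6978)]  |A|=1606.5633
8. ⊥bis P0·P7 via (64.44,39.48): [(53.9209, 49.4234) (39.5532, 56.2904) (28.6716, 42.0329) (67.7902, 0) (82, 0) (82, 22.881)]  |A|=1487.3774
9. ⊥bis P0·P8 via (31.73,26.51): [(53.9209, 49.4234) (39.5532, 56.2904) (32.9256, 47.6067) (32.3837, 38.0443) (67.7902, 0) (82, 0) (82, 22.881)]  |A|=1468.5483
10. canonical 7-gon: [(53.9209, 49.4234) (39.5532, 56.2904) (32.9256, 47.6067) (32.3837, 38.0443) (67.7902, 0) (82, 0) (82, 22.881)]
11. shoelace: 1468.5483

Area of P0's cell: 1468.5483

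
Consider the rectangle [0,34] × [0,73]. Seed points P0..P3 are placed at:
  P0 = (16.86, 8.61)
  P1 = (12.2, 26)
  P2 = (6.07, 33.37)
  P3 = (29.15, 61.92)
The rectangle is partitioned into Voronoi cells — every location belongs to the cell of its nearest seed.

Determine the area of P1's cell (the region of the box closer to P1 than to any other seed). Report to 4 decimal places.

Area of P1's cell: 559.0280

1. box [0,34]×[0,73]: [(0, 0) (34, 0) (34, 73) (0, 73)]
2. ⊥bis P1·P0 via (14.53,17.305): [(0, 13.4114) (34, 22.5224) (34, 73) (0, 73)]  |A|=1871.1259
3. ⊥bis P1·P2 via (9.135,29.685): [(0, 22.087) (0, 13.4114) (34, 22.5224) (34, 50.3665)]  |A|=620.8342
4. ⊥bis P1·P3 via (20.675,43.96): [(24.2624, 42.2672) (0, 22.087) (0, 13.4114) (34, 22.5224) (34, 37.6722)]  |A|=559.028
5. canonical 5-gon: [(24.2624, 42.2672) (0, 22.087) (0, 13.4114) (34, 22.5224) (34, 37.6722)]
6. shoelace: 559.028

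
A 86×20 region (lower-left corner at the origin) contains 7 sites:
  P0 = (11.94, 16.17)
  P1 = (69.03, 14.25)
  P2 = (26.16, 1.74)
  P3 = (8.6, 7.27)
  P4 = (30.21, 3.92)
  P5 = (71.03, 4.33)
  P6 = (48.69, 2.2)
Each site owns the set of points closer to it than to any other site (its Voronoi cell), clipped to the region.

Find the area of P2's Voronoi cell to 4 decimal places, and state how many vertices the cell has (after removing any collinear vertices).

1. box [0,86]×[0,20]: [(0, 0) (86, 0) (86, 20) (0, 20)]
2. ⊥bis P2·P0 via (19.05,8.955): [(9.9628, 0) (86, 0) (86, 20) (30.2581, 20)]  |A|=1317.7914
3. ⊥bis P2·P1 via (47.595,7.995): [(9.9628, 0) (49.928, 0) (44.0918, 20) (30.2581, 20)]  |A|=537.9897
4. ⊥bis P2·P3 via (17.38,4.505): [(18.6605, 8.5712) (15.9613, 0) (49.928, 0) (44.0918, 20) (30.2581, 20)]  |A|=512.2824
5. ⊥bis P2·P4 via (28.185,2.83): [(22.8647, 12.7141) (18.6605, 8.5712) (15.9613, 0) (29.7083, 0)]  |A|=99.8165
6. ⊥bis P2·P5 via (48.595,3.035): [(22.8647, 12.7141) (18.6605, 8.5712) (15.9613, 0) (29.7083, 0)]  |A|=99.8165
7. ⊥bis P2·P6 via (37.425,1.97): [(22.8647, 12.7141) (18.6605, 8.5712) (15.9613, 0) (29.7083, 0)]  |A|=99.8165
8. canonical 4-gon: [(22.8647, 12.7141) (18.6605, 8.5712) (15.9613, 0) (29.7083, 0)]
9. shoelace: 99.8165

Area of P2's cell: 99.8165 (4 vertices)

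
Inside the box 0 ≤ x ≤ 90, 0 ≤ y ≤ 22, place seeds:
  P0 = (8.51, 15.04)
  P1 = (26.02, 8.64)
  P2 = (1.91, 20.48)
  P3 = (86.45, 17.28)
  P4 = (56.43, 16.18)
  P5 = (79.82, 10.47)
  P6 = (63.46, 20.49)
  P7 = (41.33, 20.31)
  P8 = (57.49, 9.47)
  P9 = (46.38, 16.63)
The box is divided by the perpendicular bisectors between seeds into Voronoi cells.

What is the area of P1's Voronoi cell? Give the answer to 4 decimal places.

1. box [0,90]×[0,22]: [(0, 0) (90, 0) (90, 22) (0, 22)]
2. ⊥bis P1·P0 via (17.265,11.84): [(12.9374, 0) (90, 0) (90, 22) (20.9785, 22)]  |A|=1606.9245
3. ⊥bis P1·P2 via (13.965,14.56): [(12.9374, 0) (90, 0) (90, 22) (20.9785, 22)]  |A|=1606.9245
4. ⊥bis P1·P3 via (56.235,12.96): [(12.9374, 0) (58.088, 0) (54.9425, 22) (20.9785, 22)]  |A|=870.2596
5. ⊥bis P1·P4 via (41.225,12.41): [(12.9374, 0) (44.302, 0) (38.8472, 22) (20.9785, 22)]  |A|=541.5658
6. ⊥bis P1·P5 via (52.92,9.555): [(12.9374, 0) (44.302, 0) (38.8472, 22) (20.9785, 22)]  |A|=541.5658
7. ⊥bis P1·P6 via (44.74,14.565): [(12.9374, 0) (44.302, 0) (38.8472, 22) (20.9785, 22)]  |A|=541.5658
8. ⊥bis P1·P7 via (33.675,14.475): [(12.9374, 0) (44.302, 0) (44.106, 0.7904) (27.9391, 22) (20.9785, 22)]  |A|=425.8876
9. ⊥bis P1·P8 via (41.755,9.055): [(12.9374, 0) (41.9938, 0) (41.8965, 3.6891) (27.9391, 22) (20.9785, 22)]  |A|=421.0409
10. ⊥bis P1·P9 via (36.2,12.635): [(12.9374, 0) (41.1584, 0) (37.3911, 9.5998) (27.9391, 22) (20.9785, 22)]  |A|=409.0083
11. canonical 5-gon: [(12.9374, 0) (41.1584, 0) (37.3911, 9.5998) (27.9391, 22) (20.9785, 22)]
12. shoelace: 409.0083

Area of P1's cell: 409.0083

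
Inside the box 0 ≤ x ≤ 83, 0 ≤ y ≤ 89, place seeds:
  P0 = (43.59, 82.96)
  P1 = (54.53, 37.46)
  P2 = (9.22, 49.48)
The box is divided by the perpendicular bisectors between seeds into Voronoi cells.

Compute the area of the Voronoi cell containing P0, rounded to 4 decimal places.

1. box [0,83]×[0,89]: [(0, 0) (83, 0) (83, 89) (0, 89)]
2. ⊥bis P0·P1 via (49.06,60.21): [(0, 48.414) (83, 68.3705) (83, 89) (0, 89)]  |A|=2540.441
3. ⊥bis P0·P2 via (26.405,66.22): [(35.4476, 56.937) (83, 68.3705) (83, 89) (4.2149, 89)]  |A|=1753.533
4. canonical 4-gon: [(35.4476, 56.937) (83, 68.3705) (83, 89) (4.2149, 89)]
5. shoelace: 1753.533

Area of P0's cell: 1753.5330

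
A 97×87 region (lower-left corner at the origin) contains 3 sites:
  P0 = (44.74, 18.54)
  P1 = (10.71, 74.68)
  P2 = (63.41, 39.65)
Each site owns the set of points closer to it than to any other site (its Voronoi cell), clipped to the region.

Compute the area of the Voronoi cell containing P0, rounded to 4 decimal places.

Area of P0's cell: 2600.3116

1. box [0,97]×[0,87]: [(0, 0) (97, 0) (97, 87) (0, 87)]
2. ⊥bis P0·P1 via (27.725,46.61): [(0, 29.8041) (0, 0) (97, 0) (97, 87) (94.3572, 87)]  |A|=5740.5781
3. ⊥bis P0·P2 via (54.075,29.095): [(31.609, 48.9643) (0, 29.8041) (0, 0) (86.9725, 0)]  |A|=2600.3116
4. canonical 4-gon: [(31.609, 48.9643) (0, 29.8041) (0, 0) (86.9725, 0)]
5. shoelace: 2600.3116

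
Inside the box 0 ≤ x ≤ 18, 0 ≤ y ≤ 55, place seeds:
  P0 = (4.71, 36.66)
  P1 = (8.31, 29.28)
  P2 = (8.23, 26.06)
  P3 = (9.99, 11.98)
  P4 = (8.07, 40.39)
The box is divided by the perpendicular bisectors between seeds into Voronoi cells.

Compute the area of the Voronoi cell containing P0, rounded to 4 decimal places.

Area of P0's cell: 75.5669

1. box [0,18]×[0,55]: [(0, 0) (18, 0) (18, 55) (0, 55)]
2. ⊥bis P0·P1 via (6.51,32.97): [(0, 29.7944) (18, 38.5749) (18, 55) (0, 55)]  |A|=374.6766
3. ⊥bis P0·P2 via (6.47,31.36): [(0, 29.7944) (18, 38.5749) (18, 55) (0, 55)]  |A|=374.6766
4. ⊥bis P0·P3 via (7.35,24.32): [(0, 29.7944) (18, 38.5749) (18, 55) (0, 55)]  |A|=374.6766
5. ⊥bis P0·P4 via (6.39,38.525): [(0, 44.2811) (0, 29.7944) (10.4326, 34.8834)]  |A|=75.5669
6. canonical 3-gon: [(0, 44.2811) (0, 29.7944) (10.4326, 34.8834)]
7. shoelace: 75.5669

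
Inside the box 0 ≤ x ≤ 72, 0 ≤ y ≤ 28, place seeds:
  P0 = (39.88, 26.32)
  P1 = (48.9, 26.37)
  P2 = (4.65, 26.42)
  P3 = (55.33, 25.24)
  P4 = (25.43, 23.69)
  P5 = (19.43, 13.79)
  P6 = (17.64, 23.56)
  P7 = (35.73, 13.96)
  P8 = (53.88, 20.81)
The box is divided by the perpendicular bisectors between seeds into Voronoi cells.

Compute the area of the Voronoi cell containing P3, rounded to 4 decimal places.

Area of P3's cell: 147.3309

1. box [0,72]×[0,28]: [(0, 0) (72, 0) (72, 28) (0, 28)]
2. ⊥bis P3·P0 via (47.605,25.78): [(45.8029, 0) (72, 0) (72, 28) (47.7602, 28)]  |A|=706.1168
3. ⊥bis P3·P1 via (52.115,25.805): [(47.5801, 0) (72, 0) (72, 28) (52.5007, 28)]  |A|=614.8687
4. ⊥bis P3·P2 via (29.99,25.83): [(47.5801, 0) (72, 0) (72, 28) (52.5007, 28)]  |A|=614.8687
5. ⊥bis P3·P4 via (40.38,24.465): [(47.5801, 0) (72, 0) (72, 28) (52.5007, 28)]  |A|=614.8687
6. ⊥bis P3·P5 via (37.38,19.515): [(47.5801, 0) (72, 0) (72, 28) (52.5007, 28)]  |A|=614.8687
7. ⊥bis P3·P6 via (36.485,24.4): [(47.5801, 0) (72, 0) (72, 28) (52.5007, 28)]  |A|=614.8687
8. ⊥bis P3·P7 via (45.53,19.6): [(49.7392, 12.2861) (56.81, 0) (72, 0) (72, 28) (52.5007, 28)]  |A|=558.1686
9. ⊥bis P3·P8 via (54.605,23.025): [(51.7885, 23.9469) (72, 17.3314) (72, 28) (52.5007, 28)]  |A|=147.3309
10. canonical 4-gon: [(51.7885, 23.9469) (72, 17.3314) (72, 28) (52.5007, 28)]
11. shoelace: 147.3309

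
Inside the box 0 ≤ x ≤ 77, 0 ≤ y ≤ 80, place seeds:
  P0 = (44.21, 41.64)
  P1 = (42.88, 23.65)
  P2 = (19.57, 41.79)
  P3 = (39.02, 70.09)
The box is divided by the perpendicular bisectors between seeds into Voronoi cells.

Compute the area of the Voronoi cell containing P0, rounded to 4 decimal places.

1. box [0,77]×[0,80]: [(0, 0) (77, 0) (77, 80) (0, 80)]
2. ⊥bis P0·P1 via (43.545,32.645): [(0, 35.8643) (77, 30.1717) (77, 80) (0, 80)]  |A|=3617.6158
3. ⊥bis P0·P2 via (31.89,41.715): [(31.8401, 33.5103) (77, 30.1717) (77, 80) (32.1231, 80)]  |A|=2168.2789
4. ⊥bis P0·P3 via (41.615,55.865): [(31.9654, 54.1047) (31.8401, 33.5103) (77, 30.1717) (77, 62.3201)]  |A|=1189.1245
5. canonical 4-gon: [(31.9654, 54.1047) (31.8401, 33.5103) (77, 30.1717) (77, 62.3201)]
6. shoelace: 1189.1245

Area of P0's cell: 1189.1245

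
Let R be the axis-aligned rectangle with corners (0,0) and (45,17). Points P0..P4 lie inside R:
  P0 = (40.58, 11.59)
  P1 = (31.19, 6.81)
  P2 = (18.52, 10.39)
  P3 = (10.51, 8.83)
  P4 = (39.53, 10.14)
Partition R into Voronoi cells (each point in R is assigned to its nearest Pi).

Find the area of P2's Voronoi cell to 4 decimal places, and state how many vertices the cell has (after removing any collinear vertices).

1. box [0,45]×[0,17]: [(0, 0) (45, 0) (45, 17) (0, 17)]
2. ⊥bis P2·P0 via (29.55,10.99): [(0, 0) (30.1478, 0) (29.2231, 17) (0, 17)]  |A|=504.6526
3. ⊥bis P2·P1 via (24.855,8.6): [(0, 0) (22.425, 0) (27.2285, 17) (0, 17)]  |A|=422.0547
4. ⊥bis P2·P3 via (14.515,9.61): [(16.3866, 0) (22.425, 0) (27.2285, 17) (13.0757, 17)]  |A|=171.6246
5. ⊥bis P2·P4 via (29.025,10.265): [(16.3866, 0) (22.425, 0) (27.2285, 17) (13.0757, 17)]  |A|=171.6246
6. canonical 4-gon: [(16.3866, 0) (22.425, 0) (27.2285, 17) (13.0757, 17)]
7. shoelace: 171.6246

Area of P2's cell: 171.6246 (4 vertices)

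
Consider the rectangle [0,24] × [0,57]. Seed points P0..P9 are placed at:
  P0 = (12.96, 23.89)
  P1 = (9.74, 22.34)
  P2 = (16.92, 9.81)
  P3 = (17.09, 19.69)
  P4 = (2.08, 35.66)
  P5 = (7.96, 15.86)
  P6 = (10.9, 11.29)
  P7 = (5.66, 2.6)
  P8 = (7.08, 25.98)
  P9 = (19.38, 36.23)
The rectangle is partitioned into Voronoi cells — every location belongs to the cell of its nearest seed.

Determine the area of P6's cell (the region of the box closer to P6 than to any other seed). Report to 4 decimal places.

Area of P6's cell: 63.8953

1. box [0,24]×[0,57]: [(0, 0) (24, 0) (24, 57) (0, 57)]
2. ⊥bis P6·P0 via (11.93,17.59): [(0, 19.5405) (0, 0) (24, 0) (24, 15.6167)]  |A|=421.8853
3. ⊥bis P6·P1 via (10.32,16.815): [(14.1872, 17.221) (0, 15.7316) (0, 0) (24, 0) (24, 15.6167)]  |A|=394.8671
4. ⊥bis P6·P2 via (13.91,10.55): [(15.4974, 17.0068) (14.1872, 17.221) (0, 15.7316) (0, 0) (11.3163, 0)]  |A|=220.6216
5. ⊥bis P6·P3 via (13.995,15.49): [(14.9512, 14.7853) (11.9629, 16.9875) (0, 15.7316) (0, 0) (11.3163, 0)]  |A|=216.3099
6. ⊥bis P6·P4 via (6.49,23.475): [(14.9512, 14.7853) (11.9629, 16.9875) (0, 15.7316) (0, 0) (11.3163, 0)]  |A|=216.3099
7. ⊥bis P6·P5 via (9.43,13.575): [(14.9512, 14.7853) (13.2547, 16.0355) (0, 7.5084) (0, 0) (11.3163, 0)]  |A|=155.3067
8. ⊥bis P6·P7 via (8.28,6.945): [(12.4113, 4.4539) (14.9512, 14.7853) (13.2547, 16.0355) (3.5539, 9.7948)]  |A|=63.8953
9. ⊥bis P6·P8 via (8.99,18.635): [(12.4113, 4.4539) (14.9512, 14.7853) (13.2547, 16.0355) (3.5539, 9.7948)]  |A|=63.8953
10. ⊥bis P6·P9 via (15.14,23.76): [(12.4113, 4.4539) (14.9512, 14.7853) (13.2547, 16.0355) (3.5539, 9.7948)]  |A|=63.8953
11. canonical 4-gon: [(12.4113, 4.4539) (14.9512, 14.7853) (13.2547, 16.0355) (3.5539, 9.7948)]
12. shoelace: 63.8953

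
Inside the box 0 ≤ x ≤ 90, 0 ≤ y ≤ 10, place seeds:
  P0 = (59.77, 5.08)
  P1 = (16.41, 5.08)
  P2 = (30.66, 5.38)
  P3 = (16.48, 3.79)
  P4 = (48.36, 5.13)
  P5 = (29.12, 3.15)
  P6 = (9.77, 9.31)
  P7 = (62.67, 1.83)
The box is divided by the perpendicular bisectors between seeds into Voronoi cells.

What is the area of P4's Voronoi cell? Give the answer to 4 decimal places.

Area of P4's cell: 145.5814

1. box [0,90]×[0,10]: [(0, 0) (90, 0) (90, 10) (0, 10)]
2. ⊥bis P4·P0 via (54.065,5.105): [(0, 0) (54.0426, 0) (54.0865, 10) (0, 10)]  |A|=540.6454
3. ⊥bis P4·P1 via (32.385,5.105): [(32.393, 0) (54.0426, 0) (54.0865, 10) (32.3773, 10)]  |A|=216.7938
4. ⊥bis P4·P2 via (39.51,5.255): [(39.4358, 0) (54.0426, 0) (54.0865, 10) (39.577, 10)]  |A|=145.5814
5. ⊥bis P4·P3 via (32.42,4.46): [(39.4358, 0) (54.0426, 0) (54.0865, 10) (39.577, 10)]  |A|=145.5814
6. ⊥bis P4·P5 via (38.74,4.14): [(39.4358, 0) (54.0426, 0) (54.0865, 10) (39.577, 10)]  |A|=145.5814
7. ⊥bis P4·P6 via (29.065,7.22): [(39.4358, 0) (54.0426, 0) (54.0865, 10) (39.577, 10)]  |A|=145.5814
8. ⊥bis P4·P7 via (55.515,3.48): [(39.4358, 0) (54.0426, 0) (54.0865, 10) (39.577, 10)]  |A|=145.5814
9. canonical 4-gon: [(39.4358, 0) (54.0426, 0) (54.0865, 10) (39.577, 10)]
10. shoelace: 145.5814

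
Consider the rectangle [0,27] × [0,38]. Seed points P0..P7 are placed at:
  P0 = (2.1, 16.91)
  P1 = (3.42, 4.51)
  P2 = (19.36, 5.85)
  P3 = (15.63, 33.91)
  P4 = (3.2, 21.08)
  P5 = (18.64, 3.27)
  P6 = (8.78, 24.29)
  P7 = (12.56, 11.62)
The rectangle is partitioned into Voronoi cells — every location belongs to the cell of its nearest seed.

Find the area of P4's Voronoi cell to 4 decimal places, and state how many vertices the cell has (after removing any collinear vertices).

Area of P4's cell: 60.9053 (4 vertices)

1. box [0,27]×[0,38]: [(0, 0) (27, 0) (27, 38) (0, 38)]
2. ⊥bis P4·P0 via (2.65,18.995): [(0, 19.694) (27, 12.5717) (27, 38) (0, 38)]  |A|=590.412
3. ⊥bis P4·P1 via (3.31,12.795): [(0, 19.694) (25.059, 13.0838) (27, 13.1095) (27, 38) (0, 38)]  |A|=589.89
4. ⊥bis P4·P2 via (11.28,13.465): [(0, 19.694) (13.7357, 16.0707) (27, 30.1449) (27, 38) (0, 38)]  |A|=473.8644
5. ⊥bis P4·P3 via (9.415,27.495): [(0, 36.6165) (0, 19.694) (13.7357, 16.0707) (17.3016, 19.8543)]  |A|=178.8378
6. ⊥bis P4·P5 via (10.92,12.175): [(0, 36.6165) (0, 19.694) (13.7357, 16.0707) (17.3016, 19.8543)]  |A|=178.8378
7. ⊥bis P4·P6 via (5.99,22.685): [(0, 33.0975) (0, 19.694) (9.09, 17.2962)]  |A|=60.9189
8. ⊥bis P4·P7 via (7.88,16.35): [(8.998, 17.4562) (0, 33.0975) (0, 19.694) (8.8897, 17.349)]  |A|=60.9053
9. canonical 4-gon: [(8.998, 17.4562) (0, 33.0975) (0, 19.694) (8.8897, 17.349)]
10. shoelace: 60.9053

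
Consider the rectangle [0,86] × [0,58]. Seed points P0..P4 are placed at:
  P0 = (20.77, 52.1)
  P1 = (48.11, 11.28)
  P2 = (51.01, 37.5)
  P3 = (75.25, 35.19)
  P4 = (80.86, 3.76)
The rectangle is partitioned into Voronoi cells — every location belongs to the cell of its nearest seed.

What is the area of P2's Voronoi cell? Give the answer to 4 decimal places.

1. box [0,86]×[0,58]: [(0, 0) (86, 0) (86, 58) (0, 58)]
2. ⊥bis P2·P0 via (35.89,44.8): [(14.2604, 0) (86, 0) (86, 58) (42.263, 58)]  |A|=3348.8218
3. ⊥bis P2·P1 via (49.56,24.39): [(27.2285, 26.8599) (86, 20.3596) (86, 58) (42.263, 58)]  |A|=1787.0774
4. ⊥bis P2·P3 via (63.13,36.345): [(27.2285, 26.8599) (61.8611, 23.0295) (65.1937, 58) (42.263, 58)]  |A|=968.974
5. ⊥bis P2·P4 via (65.935,20.63): [(27.2285, 26.8599) (61.8611, 23.0295) (65.1937, 58) (42.263, 58)]  |A|=968.974
6. canonical 4-gon: [(27.2285, 26.8599) (61.8611, 23.0295) (65.1937, 58) (42.263, 58)]
7. shoelace: 968.974

Area of P2's cell: 968.9740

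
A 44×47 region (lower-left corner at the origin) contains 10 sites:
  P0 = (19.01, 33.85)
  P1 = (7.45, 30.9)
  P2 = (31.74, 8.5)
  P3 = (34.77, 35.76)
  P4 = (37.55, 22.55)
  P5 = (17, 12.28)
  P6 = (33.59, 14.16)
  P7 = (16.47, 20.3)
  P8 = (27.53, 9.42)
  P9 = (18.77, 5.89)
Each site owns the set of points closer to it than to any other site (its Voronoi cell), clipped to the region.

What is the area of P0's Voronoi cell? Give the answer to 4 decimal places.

1. box [0,44]×[0,47]: [(0, 0) (44, 0) (44, 47) (0, 47)]
2. ⊥bis P0·P1 via (13.23,32.375): [(21.4918, 0) (44, 0) (44, 47) (9.4978, 47)]  |A|=1339.7437
3. ⊥bis P0·P2 via (25.375,21.175): [(17.143, 17.0412) (44, 30.5279) (44, 47) (9.4978, 47)]  |A|=738.0174
4. ⊥bis P0·P3 via (26.89,34.805): [(17.143, 17.0412) (28.3602, 22.6741) (25.4121, 47) (9.4978, 47)]  |A|=383.1225
5. ⊥bis P0·P4 via (28.28,28.2): [(17.143, 17.0412) (23.3911, 20.1787) (27.7883, 27.3932) (25.4121, 47) (9.4978, 47)]  |A|=370.6841
6. ⊥bis P0·P5 via (18.005,23.065): [(15.5474, 23.294) (24.7662, 22.435) (27.7883, 27.3932) (25.4121, 47) (9.4978, 47)]  |A|=337.6563
7. ⊥bis P0·P6 via (26.3,24.005): [(15.5474, 23.294) (24.2452, 22.4835) (25.2487, 23.2265) (27.7883, 27.3932) (25.4121, 47) (9.4978, 47)]  |A|=337.4383
8. ⊥bis P0·P7 via (17.74,27.075): [(14.4239, 27.6966) (26.5839, 25.4172) (27.7883, 27.3932) (25.4121, 47) (9.4978, 47)]  |A|=297.6418
9. ⊥bis P0·P8 via (23.27,21.635): [(14.4239, 27.6966) (26.5839, 25.4172) (27.7883, 27.3932) (25.4121, 47) (9.4978, 47)]  |A|=297.6418
10. ⊥bis P0·P9 via (18.89,19.87): [(14.4239, 27.6966) (26.5839, 25.4172) (27.7883, 27.3932) (25.4121, 47) (9.4978, 47)]  |A|=297.6418
11. canonical 5-gon: [(14.4239, 27.6966) (26.5839, 25.4172) (27.7883, 27.3932) (25.4121, 47) (9.4978, 47)]
12. shoelace: 297.6418

Area of P0's cell: 297.6418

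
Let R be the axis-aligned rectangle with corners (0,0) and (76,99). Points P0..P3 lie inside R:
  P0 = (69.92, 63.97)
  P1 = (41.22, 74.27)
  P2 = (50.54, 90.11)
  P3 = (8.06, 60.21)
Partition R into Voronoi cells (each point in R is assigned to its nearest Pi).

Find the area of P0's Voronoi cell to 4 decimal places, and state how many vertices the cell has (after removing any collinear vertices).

1. box [0,76]×[0,99]: [(0, 0) (76, 0) (76, 99) (0, 99)]
2. ⊥bis P0·P1 via (55.57,69.12): [(30.7639, 0) (76, 0) (76, 99) (66.2935, 99)]  |A|=2719.6611
3. ⊥bis P0·P2 via (60.23,77.04): [(57.7534, 75.2039) (30.7639, 0) (76, 0) (76, 88.7318)]  |A|=2510.4922
4. ⊥bis P0·P3 via (38.99,62.09): [(57.7534, 75.2039) (41.0259, 28.5943) (42.764, 0) (76, 0) (76, 88.7318)]  |A|=2338.9245
5. canonical 5-gon: [(57.7534, 75.2039) (41.0259, 28.5943) (42.764, 0) (76, 0) (76, 88.7318)]
6. shoelace: 2338.9245

Area of P0's cell: 2338.9245 (5 vertices)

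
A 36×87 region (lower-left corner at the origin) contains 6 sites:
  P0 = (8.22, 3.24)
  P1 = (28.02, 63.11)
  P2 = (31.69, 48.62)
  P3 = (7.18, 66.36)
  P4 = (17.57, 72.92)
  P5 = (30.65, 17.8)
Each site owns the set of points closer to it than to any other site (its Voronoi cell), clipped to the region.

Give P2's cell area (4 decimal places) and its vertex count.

Area of P2's cell: 557.4087 (5 vertices)

1. box [0,36]×[0,87]: [(0, 0) (36, 0) (36, 87) (0, 87)]
2. ⊥bis P2·P0 via (19.955,25.93): [(0, 36.2505) (36, 17.6317) (36, 87) (0, 87)]  |A|=2162.1203
3. ⊥bis P2·P1 via (29.855,55.865): [(0, 48.3034) (0, 36.2505) (36, 17.6317) (36, 57.4214)]  |A|=933.1663
4. ⊥bis P2·P3 via (19.435,57.49): [(15.6559, 52.2687) (2.9557, 34.7218) (36, 17.6317) (36, 57.4214)]  |A|=803.1782
5. ⊥bis P2·P4 via (24.63,60.77): [(15.6559, 52.2687) (2.9557, 34.7218) (36, 17.6317) (36, 57.4214)]  |A|=803.1782
6. ⊥bis P2·P5 via (31.17,33.21): [(15.6559, 52.2687) (2.9557, 34.7218) (4.1136, 34.123) (36, 33.047) (36, 57.4214)]  |A|=557.4087
7. canonical 5-gon: [(15.6559, 52.2687) (2.9557, 34.7218) (4.1136, 34.123) (36, 33.047) (36, 57.4214)]
8. shoelace: 557.4087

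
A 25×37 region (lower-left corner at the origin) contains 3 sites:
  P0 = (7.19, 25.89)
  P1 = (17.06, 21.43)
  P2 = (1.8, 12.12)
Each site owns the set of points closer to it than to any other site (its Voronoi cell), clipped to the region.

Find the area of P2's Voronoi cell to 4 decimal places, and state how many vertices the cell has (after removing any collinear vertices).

Area of P2's cell: 264.2095 (4 vertices)

1. box [0,25]×[0,37]: [(0, 0) (25, 0) (25, 37) (0, 37)]
2. ⊥bis P2·P0 via (4.495,19.005): [(0, 20.7645) (0, 0) (25, 0) (25, 10.9787)]  |A|=396.7899
3. ⊥bis P2·P1 via (9.43,16.775): [(9.1909, 17.1669) (0, 20.7645) (0, 0) (19.6643, 0)]  |A|=264.2095
4. canonical 4-gon: [(9.1909, 17.1669) (0, 20.7645) (0, 0) (19.6643, 0)]
5. shoelace: 264.2095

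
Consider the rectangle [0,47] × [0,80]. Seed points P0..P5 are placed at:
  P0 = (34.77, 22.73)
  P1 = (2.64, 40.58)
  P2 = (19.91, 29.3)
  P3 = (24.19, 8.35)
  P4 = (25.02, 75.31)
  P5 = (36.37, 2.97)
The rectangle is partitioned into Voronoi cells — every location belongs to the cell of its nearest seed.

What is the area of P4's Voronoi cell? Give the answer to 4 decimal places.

Area of P4's cell: 1159.2795

1. box [0,47]×[0,80]: [(0, 0) (47, 0) (47, 80) (0, 80)]
2. ⊥bis P4·P0 via (29.895,49.02): [(0, 43.4765) (47, 52.1918) (47, 80) (0, 80)]  |A|=1511.7943
3. ⊥bis P4·P1 via (13.83,57.945): [(0, 66.857) (28.175, 48.7011) (47, 52.1918) (47, 80) (0, 80)]  |A|=1182.4207
4. ⊥bis P4·P2 via (22.465,52.305): [(0, 66.857) (22.6068, 52.2893) (38.1913, 50.5584) (47, 52.1918) (47, 80) (0, 80)]  |A|=1159.2795
5. ⊥bis P4·P3 via (24.605,41.83): [(0, 66.857) (22.6068, 52.2893) (38.1913, 50.5584) (47, 52.1918) (47, 80) (0, 80)]  |A|=1159.2795
6. ⊥bis P4·P5 via (30.695,39.14): [(0, 66.857) (22.6068, 52.2893) (38.1913, 50.5584) (47, 52.1918) (47, 80) (0, 80)]  |A|=1159.2795
7. canonical 6-gon: [(0, 66.857) (22.6068, 52.2893) (38.1913, 50.5584) (47, 52.1918) (47, 80) (0, 80)]
8. shoelace: 1159.2795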